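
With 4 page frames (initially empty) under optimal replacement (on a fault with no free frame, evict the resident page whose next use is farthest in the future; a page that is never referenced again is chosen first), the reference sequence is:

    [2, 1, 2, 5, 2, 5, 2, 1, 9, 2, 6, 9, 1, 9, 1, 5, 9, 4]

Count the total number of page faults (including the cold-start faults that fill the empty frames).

6

2: miss, frames [2]
1: miss, frames [2, 1]
2: hit
5: miss, frames [2, 1, 5]
2: hit
5: hit
2: hit
1: hit
9: miss, frames [2, 1, 5, 9]
2: hit
6: miss, evict 2, frames [1, 5, 9, 6]
9: hit
1: hit
9: hit
1: hit
5: hit
9: hit
4: miss, evict 6, frames [1, 5, 9, 4]
Page faults: 6.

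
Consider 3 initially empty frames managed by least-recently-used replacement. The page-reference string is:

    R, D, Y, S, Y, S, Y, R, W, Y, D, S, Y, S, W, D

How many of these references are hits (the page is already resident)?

R -> fault, frames (R)
D -> fault, frames (R D)
Y -> fault, frames (R D Y)
S -> fault, evict R, frames (D Y S)
Y -> hit
S -> hit
Y -> hit
R -> fault, evict D, frames (S Y R)
W -> fault, evict S, frames (Y R W)
Y -> hit
D -> fault, evict R, frames (W Y D)
S -> fault, evict W, frames (Y D S)
Y -> hit
S -> hit
W -> fault, evict D, frames (Y S W)
D -> fault, evict Y, frames (S W D)
Hits: 6.

6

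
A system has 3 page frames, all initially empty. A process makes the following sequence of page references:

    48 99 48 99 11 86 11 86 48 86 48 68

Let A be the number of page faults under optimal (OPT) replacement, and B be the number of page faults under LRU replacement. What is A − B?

-1

Under OPT: F F . . F F . . . . . F → 5 faults.
Under LRU: F F . . F F . . F . . F → 6 faults.
A − B = 5 − 6 = -1.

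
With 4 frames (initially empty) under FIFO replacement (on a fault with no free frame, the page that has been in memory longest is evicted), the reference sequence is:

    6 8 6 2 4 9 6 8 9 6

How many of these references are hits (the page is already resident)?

6: fault, frames [6]
8: fault, frames [6, 8]
6: hit
2: fault, frames [6, 8, 2]
4: fault, frames [6, 8, 2, 4]
9: fault, evict 6, frames [8, 2, 4, 9]
6: fault, evict 8, frames [2, 4, 9, 6]
8: fault, evict 2, frames [4, 9, 6, 8]
9: hit
6: hit
Hits: 3.

3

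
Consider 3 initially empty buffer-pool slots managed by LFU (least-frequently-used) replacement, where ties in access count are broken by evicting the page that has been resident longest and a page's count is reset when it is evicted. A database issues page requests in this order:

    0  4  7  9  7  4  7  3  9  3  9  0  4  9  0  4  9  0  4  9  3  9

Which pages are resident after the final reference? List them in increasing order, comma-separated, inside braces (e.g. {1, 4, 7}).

0 → fault, frames [0]
4 → fault, frames [0, 4]
7 → fault, frames [0, 4, 7]
9 → fault, evict 0, frames [4, 7, 9]
7 → hit
4 → hit
7 → hit
3 → fault, evict 9, frames [4, 7, 3]
9 → fault, evict 3, frames [4, 7, 9]
3 → fault, evict 9, frames [4, 7, 3]
9 → fault, evict 3, frames [4, 7, 9]
0 → fault, evict 9, frames [4, 7, 0]
4 → hit
9 → fault, evict 0, frames [4, 7, 9]
0 → fault, evict 9, frames [4, 7, 0]
4 → hit
9 → fault, evict 0, frames [4, 7, 9]
0 → fault, evict 9, frames [4, 7, 0]
4 → hit
9 → fault, evict 0, frames [4, 7, 9]
3 → fault, evict 9, frames [4, 7, 3]
9 → fault, evict 3, frames [4, 7, 9]

{4, 7, 9}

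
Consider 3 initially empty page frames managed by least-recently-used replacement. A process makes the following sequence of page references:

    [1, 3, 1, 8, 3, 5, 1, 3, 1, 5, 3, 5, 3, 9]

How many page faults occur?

1 -> fault, frames [1]
3 -> fault, frames [1, 3]
1 -> hit
8 -> fault, frames [3, 1, 8]
3 -> hit
5 -> fault, evict 1, frames [8, 3, 5]
1 -> fault, evict 8, frames [3, 5, 1]
3 -> hit
1 -> hit
5 -> hit
3 -> hit
5 -> hit
3 -> hit
9 -> fault, evict 1, frames [5, 3, 9]
Page faults: 6.

6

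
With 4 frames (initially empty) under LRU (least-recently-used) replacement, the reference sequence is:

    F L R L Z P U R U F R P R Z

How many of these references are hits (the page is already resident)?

5

F: miss, frames (F)
L: miss, frames (F L)
R: miss, frames (F L R)
L: hit
Z: miss, frames (F R L Z)
P: miss, evict F, frames (R L Z P)
U: miss, evict R, frames (L Z P U)
R: miss, evict L, frames (Z P U R)
U: hit
F: miss, evict Z, frames (P R U F)
R: hit
P: hit
R: hit
Z: miss, evict U, frames (F P R Z)
Hits: 5.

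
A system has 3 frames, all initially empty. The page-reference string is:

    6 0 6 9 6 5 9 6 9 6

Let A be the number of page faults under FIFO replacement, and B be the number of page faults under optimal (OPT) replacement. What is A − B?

Under FIFO: F F . F . F . F . . → 5 faults.
Under OPT: F F . F . F . . . . → 4 faults.
A − B = 5 − 4 = 1.

1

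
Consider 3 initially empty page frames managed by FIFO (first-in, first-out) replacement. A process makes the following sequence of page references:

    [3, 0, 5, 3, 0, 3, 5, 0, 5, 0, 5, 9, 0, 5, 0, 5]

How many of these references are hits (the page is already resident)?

12

3: miss, frames {3}
0: miss, frames {3,0}
5: miss, frames {3,0,5}
3: hit
0: hit
3: hit
5: hit
0: hit
5: hit
0: hit
5: hit
9: miss, evict 3, frames {0,5,9}
0: hit
5: hit
0: hit
5: hit
Hits: 12.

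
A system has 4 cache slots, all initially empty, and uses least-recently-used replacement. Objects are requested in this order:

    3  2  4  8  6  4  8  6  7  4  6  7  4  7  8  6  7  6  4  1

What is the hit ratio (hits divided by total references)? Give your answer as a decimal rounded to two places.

0.65

3: miss, frames [3]
2: miss, frames [3, 2]
4: miss, frames [3, 2, 4]
8: miss, frames [3, 2, 4, 8]
6: miss, evict 3, frames [2, 4, 8, 6]
4: hit
8: hit
6: hit
7: miss, evict 2, frames [4, 8, 6, 7]
4: hit
6: hit
7: hit
4: hit
7: hit
8: hit
6: hit
7: hit
6: hit
4: hit
1: miss, evict 8, frames [7, 6, 4, 1]
Hits: 13 of 20 references → 13/20 = 0.6500.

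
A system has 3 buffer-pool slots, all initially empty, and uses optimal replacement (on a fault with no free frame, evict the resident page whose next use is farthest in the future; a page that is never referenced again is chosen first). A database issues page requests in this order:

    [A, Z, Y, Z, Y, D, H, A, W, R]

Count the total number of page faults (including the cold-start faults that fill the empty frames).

7

A → fault, frames [A]
Z → fault, frames [A, Z]
Y → fault, frames [A, Z, Y]
Z → hit
Y → hit
D → fault, evict Y, frames [A, Z, D]
H → fault, evict D, frames [A, Z, H]
A → hit
W → fault, evict H, frames [A, Z, W]
R → fault, evict W, frames [A, Z, R]
Page faults: 7.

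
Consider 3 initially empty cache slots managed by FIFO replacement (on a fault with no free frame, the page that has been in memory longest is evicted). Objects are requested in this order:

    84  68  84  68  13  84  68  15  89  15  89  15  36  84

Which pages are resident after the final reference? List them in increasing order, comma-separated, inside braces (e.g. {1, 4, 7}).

{36, 84, 89}

84: miss, frames (84)
68: miss, frames (84 68)
84: hit
68: hit
13: miss, frames (84 68 13)
84: hit
68: hit
15: miss, evict 84, frames (68 13 15)
89: miss, evict 68, frames (13 15 89)
15: hit
89: hit
15: hit
36: miss, evict 13, frames (15 89 36)
84: miss, evict 15, frames (89 36 84)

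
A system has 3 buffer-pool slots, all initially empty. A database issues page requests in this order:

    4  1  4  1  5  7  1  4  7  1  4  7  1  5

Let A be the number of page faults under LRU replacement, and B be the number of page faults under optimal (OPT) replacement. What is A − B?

1

Under LRU: F F . . F F . F . . . . . F → 6 faults.
Under OPT: F F . . F F . . . . . . . F → 5 faults.
A − B = 6 − 5 = 1.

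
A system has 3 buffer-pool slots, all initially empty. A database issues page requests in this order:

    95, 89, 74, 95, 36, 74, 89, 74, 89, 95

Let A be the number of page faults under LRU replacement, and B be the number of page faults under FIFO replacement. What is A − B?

1

Under LRU: F F F . F . F . . F → 6 faults.
Under FIFO: F F F . F . . . . F → 5 faults.
A − B = 6 − 5 = 1.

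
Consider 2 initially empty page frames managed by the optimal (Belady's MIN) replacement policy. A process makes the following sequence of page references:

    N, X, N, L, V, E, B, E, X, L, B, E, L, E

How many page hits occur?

N -> miss, frames [N]
X -> miss, frames [N, X]
N -> hit
L -> miss, evict N, frames [X, L]
V -> miss, evict L, frames [X, V]
E -> miss, evict V, frames [X, E]
B -> miss, evict X, frames [E, B]
E -> hit
X -> miss, evict E, frames [B, X]
L -> miss, evict X, frames [B, L]
B -> hit
E -> miss, evict B, frames [L, E]
L -> hit
E -> hit
Hits: 5.

5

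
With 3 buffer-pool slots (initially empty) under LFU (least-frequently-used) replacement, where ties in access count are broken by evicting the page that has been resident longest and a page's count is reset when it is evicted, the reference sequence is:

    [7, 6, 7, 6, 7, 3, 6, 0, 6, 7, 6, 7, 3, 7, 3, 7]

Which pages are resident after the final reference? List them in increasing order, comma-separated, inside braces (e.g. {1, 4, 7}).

7 -> fault, frames (7)
6 -> fault, frames (7 6)
7 -> hit
6 -> hit
7 -> hit
3 -> fault, frames (7 6 3)
6 -> hit
0 -> fault, evict 3, frames (7 6 0)
6 -> hit
7 -> hit
6 -> hit
7 -> hit
3 -> fault, evict 0, frames (7 6 3)
7 -> hit
3 -> hit
7 -> hit

{3, 6, 7}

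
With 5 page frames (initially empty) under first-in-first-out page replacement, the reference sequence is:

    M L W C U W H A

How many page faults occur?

M → fault, frames {M}
L → fault, frames {M,L}
W → fault, frames {M,L,W}
C → fault, frames {M,L,W,C}
U → fault, frames {M,L,W,C,U}
W → hit
H → fault, evict M, frames {L,W,C,U,H}
A → fault, evict L, frames {W,C,U,H,A}
Page faults: 7.

7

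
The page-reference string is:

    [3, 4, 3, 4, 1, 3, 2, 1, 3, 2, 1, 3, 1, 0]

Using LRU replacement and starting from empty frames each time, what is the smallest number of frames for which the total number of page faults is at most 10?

f=1: 14 faults
f=2: 11 faults
f=3: 5 faults
f=4: 5 faults
f=5: 5 faults
Smallest f with faults ≤ 10 is 3.

3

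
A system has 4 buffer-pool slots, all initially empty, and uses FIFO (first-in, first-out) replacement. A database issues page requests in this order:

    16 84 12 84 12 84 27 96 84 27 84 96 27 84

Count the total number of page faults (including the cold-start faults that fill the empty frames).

5

16: fault, frames [16]
84: fault, frames [16, 84]
12: fault, frames [16, 84, 12]
84: hit
12: hit
84: hit
27: fault, frames [16, 84, 12, 27]
96: fault, evict 16, frames [84, 12, 27, 96]
84: hit
27: hit
84: hit
96: hit
27: hit
84: hit
Page faults: 5.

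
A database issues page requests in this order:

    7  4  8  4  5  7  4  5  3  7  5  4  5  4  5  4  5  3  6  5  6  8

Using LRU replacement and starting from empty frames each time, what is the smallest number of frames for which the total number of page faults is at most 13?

f=1: 22 faults
f=2: 15 faults
f=3: 11 faults
f=4: 7 faults
f=5: 7 faults
f=6: 6 faults
Smallest f with faults ≤ 13 is 3.

3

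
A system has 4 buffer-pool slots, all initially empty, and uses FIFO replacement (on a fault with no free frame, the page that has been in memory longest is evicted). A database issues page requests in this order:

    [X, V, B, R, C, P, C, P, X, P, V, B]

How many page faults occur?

9

X: fault, frames [X]
V: fault, frames [X, V]
B: fault, frames [X, V, B]
R: fault, frames [X, V, B, R]
C: fault, evict X, frames [V, B, R, C]
P: fault, evict V, frames [B, R, C, P]
C: hit
P: hit
X: fault, evict B, frames [R, C, P, X]
P: hit
V: fault, evict R, frames [C, P, X, V]
B: fault, evict C, frames [P, X, V, B]
Page faults: 9.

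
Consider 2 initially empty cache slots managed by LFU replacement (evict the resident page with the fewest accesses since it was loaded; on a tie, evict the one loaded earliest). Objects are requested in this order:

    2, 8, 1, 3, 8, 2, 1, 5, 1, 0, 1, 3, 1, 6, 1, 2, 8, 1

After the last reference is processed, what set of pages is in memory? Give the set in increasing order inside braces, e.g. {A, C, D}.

{1, 8}

2: miss, frames {2}
8: miss, frames {2,8}
1: miss, evict 2, frames {8,1}
3: miss, evict 8, frames {1,3}
8: miss, evict 1, frames {3,8}
2: miss, evict 3, frames {8,2}
1: miss, evict 8, frames {2,1}
5: miss, evict 2, frames {1,5}
1: hit
0: miss, evict 5, frames {1,0}
1: hit
3: miss, evict 0, frames {1,3}
1: hit
6: miss, evict 3, frames {1,6}
1: hit
2: miss, evict 6, frames {1,2}
8: miss, evict 2, frames {1,8}
1: hit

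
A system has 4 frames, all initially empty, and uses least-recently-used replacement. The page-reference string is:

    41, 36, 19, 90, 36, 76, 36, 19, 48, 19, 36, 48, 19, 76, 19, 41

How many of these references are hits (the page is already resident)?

9

41 → fault, frames [41]
36 → fault, frames [41, 36]
19 → fault, frames [41, 36, 19]
90 → fault, frames [41, 36, 19, 90]
36 → hit
76 → fault, evict 41, frames [19, 90, 36, 76]
36 → hit
19 → hit
48 → fault, evict 90, frames [76, 36, 19, 48]
19 → hit
36 → hit
48 → hit
19 → hit
76 → hit
19 → hit
41 → fault, evict 36, frames [48, 76, 19, 41]
Hits: 9.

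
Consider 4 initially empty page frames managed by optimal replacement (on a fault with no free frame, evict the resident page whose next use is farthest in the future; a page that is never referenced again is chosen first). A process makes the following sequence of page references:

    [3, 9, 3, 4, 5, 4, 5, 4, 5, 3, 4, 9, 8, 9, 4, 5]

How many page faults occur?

5

3 → miss, frames (3)
9 → miss, frames (3 9)
3 → hit
4 → miss, frames (3 9 4)
5 → miss, frames (3 9 4 5)
4 → hit
5 → hit
4 → hit
5 → hit
3 → hit
4 → hit
9 → hit
8 → miss, evict 3, frames (9 4 5 8)
9 → hit
4 → hit
5 → hit
Page faults: 5.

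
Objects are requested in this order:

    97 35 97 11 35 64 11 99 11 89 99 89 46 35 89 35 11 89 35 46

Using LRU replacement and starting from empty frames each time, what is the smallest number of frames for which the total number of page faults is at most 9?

4

f=1: 20 faults
f=2: 16 faults
f=3: 10 faults
f=4: 9 faults
f=5: 8 faults
f=6: 7 faults
f=7: 7 faults
Smallest f with faults ≤ 9 is 4.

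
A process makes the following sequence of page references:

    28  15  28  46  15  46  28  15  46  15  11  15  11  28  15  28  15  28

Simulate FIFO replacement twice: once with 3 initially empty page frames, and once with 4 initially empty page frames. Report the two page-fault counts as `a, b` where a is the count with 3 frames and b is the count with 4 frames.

3 frames: F F . F . . . . . . F . . F F . . . → 6 faults.
4 frames: F F . F . . . . . . F . . . . . . . → 4 faults.
4 < 6: adding a frame reduced faults, as is typical.

6, 4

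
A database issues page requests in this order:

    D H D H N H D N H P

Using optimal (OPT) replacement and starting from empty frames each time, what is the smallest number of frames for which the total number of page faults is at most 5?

3

f=1: 10 faults
f=2: 6 faults
f=3: 4 faults
f=4: 4 faults
Smallest f with faults ≤ 5 is 3.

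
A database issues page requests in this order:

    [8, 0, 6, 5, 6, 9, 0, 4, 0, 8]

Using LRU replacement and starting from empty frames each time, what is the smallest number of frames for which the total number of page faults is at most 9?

f=1: 10 faults
f=2: 8 faults
f=3: 8 faults
f=4: 7 faults
f=5: 7 faults
f=6: 6 faults
Smallest f with faults ≤ 9 is 2.

2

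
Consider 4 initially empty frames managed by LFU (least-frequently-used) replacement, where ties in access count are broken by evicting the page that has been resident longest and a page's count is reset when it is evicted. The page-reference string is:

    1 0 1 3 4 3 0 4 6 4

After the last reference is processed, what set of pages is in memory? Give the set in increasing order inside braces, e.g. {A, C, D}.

1 → miss, frames (1)
0 → miss, frames (1 0)
1 → hit
3 → miss, frames (1 0 3)
4 → miss, frames (1 0 3 4)
3 → hit
0 → hit
4 → hit
6 → miss, evict 1, frames (0 3 4 6)
4 → hit

{0, 3, 4, 6}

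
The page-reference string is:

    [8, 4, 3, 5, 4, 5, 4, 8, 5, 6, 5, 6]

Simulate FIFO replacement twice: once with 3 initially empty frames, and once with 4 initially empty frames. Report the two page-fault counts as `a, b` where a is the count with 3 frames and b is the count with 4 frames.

6, 5

3 frames: F F F F . . . F . F . . → 6 faults.
4 frames: F F F F . . . . . F . . → 5 faults.
5 < 6: adding a frame reduced faults, as is typical.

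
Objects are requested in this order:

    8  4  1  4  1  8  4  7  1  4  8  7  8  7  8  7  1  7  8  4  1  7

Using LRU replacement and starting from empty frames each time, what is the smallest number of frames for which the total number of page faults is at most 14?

f=1: 22 faults
f=2: 15 faults
f=3: 11 faults
f=4: 4 faults
Smallest f with faults ≤ 14 is 3.

3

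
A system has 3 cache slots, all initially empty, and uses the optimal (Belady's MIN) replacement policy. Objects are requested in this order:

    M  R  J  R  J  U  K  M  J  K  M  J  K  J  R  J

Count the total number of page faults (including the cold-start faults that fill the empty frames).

6

M: miss, frames (M)
R: miss, frames (M R)
J: miss, frames (M R J)
R: hit
J: hit
U: miss, evict R, frames (M J U)
K: miss, evict U, frames (M J K)
M: hit
J: hit
K: hit
M: hit
J: hit
K: hit
J: hit
R: miss, evict K, frames (M J R)
J: hit
Page faults: 6.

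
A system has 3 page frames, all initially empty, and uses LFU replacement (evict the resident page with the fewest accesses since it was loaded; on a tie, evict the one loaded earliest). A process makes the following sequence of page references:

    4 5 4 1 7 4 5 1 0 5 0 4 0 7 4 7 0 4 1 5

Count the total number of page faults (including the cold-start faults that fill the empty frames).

4 -> fault, frames [4]
5 -> fault, frames [4, 5]
4 -> hit
1 -> fault, frames [4, 5, 1]
7 -> fault, evict 5, frames [4, 1, 7]
4 -> hit
5 -> fault, evict 1, frames [4, 7, 5]
1 -> fault, evict 7, frames [4, 5, 1]
0 -> fault, evict 5, frames [4, 1, 0]
5 -> fault, evict 1, frames [4, 0, 5]
0 -> hit
4 -> hit
0 -> hit
7 -> fault, evict 5, frames [4, 0, 7]
4 -> hit
7 -> hit
0 -> hit
4 -> hit
1 -> fault, evict 7, frames [4, 0, 1]
5 -> fault, evict 1, frames [4, 0, 5]
Page faults: 11.

11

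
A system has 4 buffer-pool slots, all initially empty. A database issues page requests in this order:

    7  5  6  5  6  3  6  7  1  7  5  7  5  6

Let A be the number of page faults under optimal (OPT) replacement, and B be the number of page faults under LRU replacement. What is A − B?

Under OPT: F F F . . F . . F . . . . . → 5 faults.
Under LRU: F F F . . F . . F . F . . . → 6 faults.
A − B = 5 − 6 = -1.

-1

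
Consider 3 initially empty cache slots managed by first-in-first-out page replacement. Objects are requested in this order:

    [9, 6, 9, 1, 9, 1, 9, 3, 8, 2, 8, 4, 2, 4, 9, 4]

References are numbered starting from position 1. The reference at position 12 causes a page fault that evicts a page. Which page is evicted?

3

pos 1: 9: fault, frames (9)
pos 2: 6: fault, frames (9 6)
pos 3: 9: hit
pos 4: 1: fault, frames (9 6 1)
pos 5: 9: hit
pos 6: 1: hit
pos 7: 9: hit
pos 8: 3: fault, evict 9, frames (6 1 3)
pos 9: 8: fault, evict 6, frames (1 3 8)
pos 10: 2: fault, evict 1, frames (3 8 2)
pos 11: 8: hit
pos 12: 4: fault, evict 3, frames (8 2 4)
At position 12, page 3 is evicted.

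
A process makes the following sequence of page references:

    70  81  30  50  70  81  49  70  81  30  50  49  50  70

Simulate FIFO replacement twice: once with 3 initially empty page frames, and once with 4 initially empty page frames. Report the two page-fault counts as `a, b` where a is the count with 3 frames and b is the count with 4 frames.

3 frames: F F F F F F F . . F F . . F → 10 faults.
4 frames: F F F F . . F F F F F F . F → 11 faults.
11 > 10: adding a frame increased faults — Belady's anomaly.

10, 11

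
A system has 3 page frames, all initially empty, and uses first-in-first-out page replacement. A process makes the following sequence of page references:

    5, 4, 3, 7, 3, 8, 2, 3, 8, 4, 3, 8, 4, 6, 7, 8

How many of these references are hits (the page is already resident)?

5 -> miss, frames (5)
4 -> miss, frames (5 4)
3 -> miss, frames (5 4 3)
7 -> miss, evict 5, frames (4 3 7)
3 -> hit
8 -> miss, evict 4, frames (3 7 8)
2 -> miss, evict 3, frames (7 8 2)
3 -> miss, evict 7, frames (8 2 3)
8 -> hit
4 -> miss, evict 8, frames (2 3 4)
3 -> hit
8 -> miss, evict 2, frames (3 4 8)
4 -> hit
6 -> miss, evict 3, frames (4 8 6)
7 -> miss, evict 4, frames (8 6 7)
8 -> hit
Hits: 5.

5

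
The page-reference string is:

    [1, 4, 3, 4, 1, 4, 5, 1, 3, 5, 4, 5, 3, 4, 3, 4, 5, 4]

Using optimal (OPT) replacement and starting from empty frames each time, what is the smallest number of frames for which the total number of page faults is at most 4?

f=1: 18 faults
f=2: 9 faults
f=3: 5 faults
f=4: 4 faults
Smallest f with faults ≤ 4 is 4.

4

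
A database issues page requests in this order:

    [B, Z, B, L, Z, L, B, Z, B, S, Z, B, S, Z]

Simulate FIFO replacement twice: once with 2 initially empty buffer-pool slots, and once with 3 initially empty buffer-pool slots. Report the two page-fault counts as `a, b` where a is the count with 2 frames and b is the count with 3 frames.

8, 6

2 frames: F F . F . . F F . F . F . F → 8 faults.
3 frames: F F . F . . . . . F . F . F → 6 faults.
6 < 8: adding a frame reduced faults, as is typical.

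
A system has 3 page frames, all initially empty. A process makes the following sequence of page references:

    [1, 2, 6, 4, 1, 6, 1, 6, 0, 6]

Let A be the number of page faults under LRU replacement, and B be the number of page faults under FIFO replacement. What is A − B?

Under LRU: F F F F F . . . F . → 6 faults.
Under FIFO: F F F F F . . . F F → 7 faults.
A − B = 6 − 7 = -1.

-1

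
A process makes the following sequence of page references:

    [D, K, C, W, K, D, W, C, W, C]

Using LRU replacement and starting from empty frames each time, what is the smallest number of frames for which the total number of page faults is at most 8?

2

f=1: 10 faults
f=2: 8 faults
f=3: 6 faults
f=4: 4 faults
Smallest f with faults ≤ 8 is 2.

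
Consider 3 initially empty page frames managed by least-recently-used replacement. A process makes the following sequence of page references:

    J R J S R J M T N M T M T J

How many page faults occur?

J -> fault, frames {J}
R -> fault, frames {J,R}
J -> hit
S -> fault, frames {R,J,S}
R -> hit
J -> hit
M -> fault, evict S, frames {R,J,M}
T -> fault, evict R, frames {J,M,T}
N -> fault, evict J, frames {M,T,N}
M -> hit
T -> hit
M -> hit
T -> hit
J -> fault, evict N, frames {M,T,J}
Page faults: 7.

7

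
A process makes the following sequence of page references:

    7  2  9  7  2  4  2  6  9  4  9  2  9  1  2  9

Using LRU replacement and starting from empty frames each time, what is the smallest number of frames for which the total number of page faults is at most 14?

f=1: 16 faults
f=2: 13 faults
f=3: 9 faults
f=4: 7 faults
f=5: 6 faults
f=6: 6 faults
Smallest f with faults ≤ 14 is 2.

2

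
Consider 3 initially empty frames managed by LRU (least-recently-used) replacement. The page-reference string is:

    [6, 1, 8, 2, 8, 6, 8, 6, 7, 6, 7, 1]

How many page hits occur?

6 -> miss, frames [6]
1 -> miss, frames [6, 1]
8 -> miss, frames [6, 1, 8]
2 -> miss, evict 6, frames [1, 8, 2]
8 -> hit
6 -> miss, evict 1, frames [2, 8, 6]
8 -> hit
6 -> hit
7 -> miss, evict 2, frames [8, 6, 7]
6 -> hit
7 -> hit
1 -> miss, evict 8, frames [6, 7, 1]
Hits: 5.

5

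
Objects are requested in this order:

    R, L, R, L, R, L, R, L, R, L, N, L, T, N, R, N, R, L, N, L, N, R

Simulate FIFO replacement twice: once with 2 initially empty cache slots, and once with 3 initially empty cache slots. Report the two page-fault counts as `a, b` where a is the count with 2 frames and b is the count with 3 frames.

2 frames: F F . . . . . . . . F . F . F F . F . . . F → 8 faults.
3 frames: F F . . . . . . . . F . F . F . . F F . . . → 7 faults.
7 < 8: adding a frame reduced faults, as is typical.

8, 7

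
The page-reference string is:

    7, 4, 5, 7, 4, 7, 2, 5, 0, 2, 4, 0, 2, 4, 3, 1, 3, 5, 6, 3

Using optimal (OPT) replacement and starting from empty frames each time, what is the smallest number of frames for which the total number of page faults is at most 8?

f=1: 20 faults
f=2: 13 faults
f=3: 9 faults
f=4: 8 faults
f=5: 8 faults
f=6: 8 faults
f=7: 8 faults
f=8: 8 faults
Smallest f with faults ≤ 8 is 4.

4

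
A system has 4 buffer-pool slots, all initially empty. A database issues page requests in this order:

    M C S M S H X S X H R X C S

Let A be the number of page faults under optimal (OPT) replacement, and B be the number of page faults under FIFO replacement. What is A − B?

Under OPT: F F F . . F F . . . F . . . → 6 faults.
Under FIFO: F F F . . F F . . . F . F F → 8 faults.
A − B = 6 − 8 = -2.

-2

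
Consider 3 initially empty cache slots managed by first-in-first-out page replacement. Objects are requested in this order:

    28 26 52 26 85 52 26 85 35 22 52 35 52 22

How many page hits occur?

7

28: fault, frames [28]
26: fault, frames [28, 26]
52: fault, frames [28, 26, 52]
26: hit
85: fault, evict 28, frames [26, 52, 85]
52: hit
26: hit
85: hit
35: fault, evict 26, frames [52, 85, 35]
22: fault, evict 52, frames [85, 35, 22]
52: fault, evict 85, frames [35, 22, 52]
35: hit
52: hit
22: hit
Hits: 7.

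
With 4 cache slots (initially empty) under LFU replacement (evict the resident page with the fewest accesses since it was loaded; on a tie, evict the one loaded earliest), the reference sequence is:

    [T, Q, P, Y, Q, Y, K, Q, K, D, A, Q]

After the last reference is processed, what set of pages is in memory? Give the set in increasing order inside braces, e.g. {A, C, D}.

T → fault, frames [T]
Q → fault, frames [T, Q]
P → fault, frames [T, Q, P]
Y → fault, frames [T, Q, P, Y]
Q → hit
Y → hit
K → fault, evict T, frames [Q, P, Y, K]
Q → hit
K → hit
D → fault, evict P, frames [Q, Y, K, D]
A → fault, evict D, frames [Q, Y, K, A]
Q → hit

{A, K, Q, Y}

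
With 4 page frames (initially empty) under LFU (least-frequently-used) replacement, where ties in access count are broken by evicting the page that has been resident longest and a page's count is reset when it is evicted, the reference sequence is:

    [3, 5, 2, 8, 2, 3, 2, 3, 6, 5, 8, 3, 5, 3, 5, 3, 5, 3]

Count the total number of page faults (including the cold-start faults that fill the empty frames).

7

3: miss, frames (3)
5: miss, frames (3 5)
2: miss, frames (3 5 2)
8: miss, frames (3 5 2 8)
2: hit
3: hit
2: hit
3: hit
6: miss, evict 5, frames (3 2 8 6)
5: miss, evict 8, frames (3 2 6 5)
8: miss, evict 6, frames (3 2 5 8)
3: hit
5: hit
3: hit
5: hit
3: hit
5: hit
3: hit
Page faults: 7.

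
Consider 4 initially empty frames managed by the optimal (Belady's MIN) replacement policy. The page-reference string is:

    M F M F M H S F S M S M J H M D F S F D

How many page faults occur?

7

M → miss, frames (M)
F → miss, frames (M F)
M → hit
F → hit
M → hit
H → miss, frames (M F H)
S → miss, frames (M F H S)
F → hit
S → hit
M → hit
S → hit
M → hit
J → miss, evict S, frames (M F H J)
H → hit
M → hit
D → miss, evict J, frames (M F H D)
F → hit
S → miss, evict H, frames (M F D S)
F → hit
D → hit
Page faults: 7.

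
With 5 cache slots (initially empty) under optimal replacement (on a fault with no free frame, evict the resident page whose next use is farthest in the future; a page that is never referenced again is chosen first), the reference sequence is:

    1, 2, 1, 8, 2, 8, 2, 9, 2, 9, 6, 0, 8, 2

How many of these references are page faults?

6

1 → miss, frames [1]
2 → miss, frames [1, 2]
1 → hit
8 → miss, frames [1, 2, 8]
2 → hit
8 → hit
2 → hit
9 → miss, frames [1, 2, 8, 9]
2 → hit
9 → hit
6 → miss, frames [1, 2, 8, 9, 6]
0 → miss, evict 6, frames [1, 2, 8, 9, 0]
8 → hit
2 → hit
Page faults: 6.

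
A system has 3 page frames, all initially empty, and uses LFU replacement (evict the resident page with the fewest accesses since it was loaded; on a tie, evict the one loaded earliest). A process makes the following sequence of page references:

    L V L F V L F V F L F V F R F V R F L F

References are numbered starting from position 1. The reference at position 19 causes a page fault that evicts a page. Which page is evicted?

pos 1: L: fault, frames (L)
pos 2: V: fault, frames (L V)
pos 3: L: hit
pos 4: F: fault, frames (L V F)
pos 5: V: hit
pos 6: L: hit
pos 7: F: hit
pos 8: V: hit
pos 9: F: hit
pos 10: L: hit
pos 11: F: hit
pos 12: V: hit
pos 13: F: hit
pos 14: R: fault, evict L, frames (V F R)
pos 15: F: hit
pos 16: V: hit
pos 17: R: hit
pos 18: F: hit
pos 19: L: fault, evict R, frames (V F L)
At position 19, page R is evicted.

R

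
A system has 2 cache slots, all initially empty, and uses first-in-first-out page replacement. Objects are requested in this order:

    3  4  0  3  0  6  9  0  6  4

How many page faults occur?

3: miss, frames {3}
4: miss, frames {3,4}
0: miss, evict 3, frames {4,0}
3: miss, evict 4, frames {0,3}
0: hit
6: miss, evict 0, frames {3,6}
9: miss, evict 3, frames {6,9}
0: miss, evict 6, frames {9,0}
6: miss, evict 9, frames {0,6}
4: miss, evict 0, frames {6,4}
Page faults: 9.

9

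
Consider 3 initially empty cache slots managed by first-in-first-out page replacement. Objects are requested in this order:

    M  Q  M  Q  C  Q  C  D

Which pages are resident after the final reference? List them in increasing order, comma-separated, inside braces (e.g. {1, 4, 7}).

{C, D, Q}

M → miss, frames (M)
Q → miss, frames (M Q)
M → hit
Q → hit
C → miss, frames (M Q C)
Q → hit
C → hit
D → miss, evict M, frames (Q C D)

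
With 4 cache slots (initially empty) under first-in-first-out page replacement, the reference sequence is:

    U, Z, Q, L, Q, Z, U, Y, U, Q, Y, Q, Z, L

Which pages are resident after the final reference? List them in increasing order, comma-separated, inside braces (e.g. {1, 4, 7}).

U → fault, frames (U)
Z → fault, frames (U Z)
Q → fault, frames (U Z Q)
L → fault, frames (U Z Q L)
Q → hit
Z → hit
U → hit
Y → fault, evict U, frames (Z Q L Y)
U → fault, evict Z, frames (Q L Y U)
Q → hit
Y → hit
Q → hit
Z → fault, evict Q, frames (L Y U Z)
L → hit

{L, U, Y, Z}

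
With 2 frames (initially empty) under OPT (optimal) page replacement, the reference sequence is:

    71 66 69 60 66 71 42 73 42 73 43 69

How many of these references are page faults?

9

71 -> miss, frames (71)
66 -> miss, frames (71 66)
69 -> miss, evict 71, frames (66 69)
60 -> miss, evict 69, frames (66 60)
66 -> hit
71 -> miss, evict 60, frames (66 71)
42 -> miss, evict 71, frames (66 42)
73 -> miss, evict 66, frames (42 73)
42 -> hit
73 -> hit
43 -> miss, evict 73, frames (42 43)
69 -> miss, evict 43, frames (42 69)
Page faults: 9.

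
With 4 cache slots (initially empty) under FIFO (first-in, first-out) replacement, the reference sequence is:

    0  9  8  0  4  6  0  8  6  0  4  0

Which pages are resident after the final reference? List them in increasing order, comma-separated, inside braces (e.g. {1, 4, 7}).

0 → fault, frames [0]
9 → fault, frames [0, 9]
8 → fault, frames [0, 9, 8]
0 → hit
4 → fault, frames [0, 9, 8, 4]
6 → fault, evict 0, frames [9, 8, 4, 6]
0 → fault, evict 9, frames [8, 4, 6, 0]
8 → hit
6 → hit
0 → hit
4 → hit
0 → hit

{0, 4, 6, 8}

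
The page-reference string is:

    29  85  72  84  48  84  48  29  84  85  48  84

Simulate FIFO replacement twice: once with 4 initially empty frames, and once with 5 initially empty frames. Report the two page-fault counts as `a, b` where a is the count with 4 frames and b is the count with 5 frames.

4 frames: F F F F F . . F . F . . → 7 faults.
5 frames: F F F F F . . . . . . . → 5 faults.
5 < 7: adding a frame reduced faults, as is typical.

7, 5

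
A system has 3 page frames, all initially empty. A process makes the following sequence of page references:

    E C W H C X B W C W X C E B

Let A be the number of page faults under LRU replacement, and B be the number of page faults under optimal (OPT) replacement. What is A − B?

3

Under LRU: F F F F . F F F F . F . F F → 11 faults.
Under OPT: F F F F . F F . . . F . F . → 8 faults.
A − B = 11 − 8 = 3.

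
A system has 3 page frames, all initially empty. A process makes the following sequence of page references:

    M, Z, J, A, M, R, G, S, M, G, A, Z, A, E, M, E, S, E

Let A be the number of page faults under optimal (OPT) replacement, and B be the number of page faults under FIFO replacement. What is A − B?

-3

Under OPT: F F F F . F F F . . F F . F . . F . → 11 faults.
Under FIFO: F F F F F F F F F . F F . F F . F . → 14 faults.
A − B = 11 − 14 = -3.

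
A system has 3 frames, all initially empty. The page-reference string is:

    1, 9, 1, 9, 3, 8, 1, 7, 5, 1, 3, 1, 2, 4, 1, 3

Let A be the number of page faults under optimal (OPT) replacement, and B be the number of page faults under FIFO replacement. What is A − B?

Under OPT: F F . . F F . F F . . . F F . . → 8 faults.
Under FIFO: F F . . F F F F F . F F F F . F → 12 faults.
A − B = 8 − 12 = -4.

-4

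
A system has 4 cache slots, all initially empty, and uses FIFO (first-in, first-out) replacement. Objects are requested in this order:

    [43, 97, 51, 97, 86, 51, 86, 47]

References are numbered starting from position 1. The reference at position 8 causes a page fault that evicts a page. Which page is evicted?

43

pos 1: 43 → miss, frames {43}
pos 2: 97 → miss, frames {43,97}
pos 3: 51 → miss, frames {43,97,51}
pos 4: 97 → hit
pos 5: 86 → miss, frames {43,97,51,86}
pos 6: 51 → hit
pos 7: 86 → hit
pos 8: 47 → miss, evict 43, frames {97,51,86,47}
At position 8, page 43 is evicted.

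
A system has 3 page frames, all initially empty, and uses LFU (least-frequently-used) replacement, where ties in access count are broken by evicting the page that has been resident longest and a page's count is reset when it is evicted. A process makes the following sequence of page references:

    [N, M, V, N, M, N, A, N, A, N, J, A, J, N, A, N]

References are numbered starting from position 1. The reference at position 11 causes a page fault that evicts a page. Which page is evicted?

pos 1: N -> miss, frames [N]
pos 2: M -> miss, frames [N, M]
pos 3: V -> miss, frames [N, M, V]
pos 4: N -> hit
pos 5: M -> hit
pos 6: N -> hit
pos 7: A -> miss, evict V, frames [N, M, A]
pos 8: N -> hit
pos 9: A -> hit
pos 10: N -> hit
pos 11: J -> miss, evict M, frames [N, A, J]
At position 11, page M is evicted.

M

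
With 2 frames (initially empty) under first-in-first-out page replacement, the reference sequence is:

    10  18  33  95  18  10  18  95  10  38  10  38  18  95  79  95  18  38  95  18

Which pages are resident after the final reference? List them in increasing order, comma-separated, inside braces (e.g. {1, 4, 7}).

{18, 95}

10 → miss, frames (10)
18 → miss, frames (10 18)
33 → miss, evict 10, frames (18 33)
95 → miss, evict 18, frames (33 95)
18 → miss, evict 33, frames (95 18)
10 → miss, evict 95, frames (18 10)
18 → hit
95 → miss, evict 18, frames (10 95)
10 → hit
38 → miss, evict 10, frames (95 38)
10 → miss, evict 95, frames (38 10)
38 → hit
18 → miss, evict 38, frames (10 18)
95 → miss, evict 10, frames (18 95)
79 → miss, evict 18, frames (95 79)
95 → hit
18 → miss, evict 95, frames (79 18)
38 → miss, evict 79, frames (18 38)
95 → miss, evict 18, frames (38 95)
18 → miss, evict 38, frames (95 18)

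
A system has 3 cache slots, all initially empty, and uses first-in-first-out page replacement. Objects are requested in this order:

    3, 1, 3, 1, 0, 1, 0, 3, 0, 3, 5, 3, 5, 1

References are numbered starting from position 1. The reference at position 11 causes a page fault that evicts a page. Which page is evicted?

3

pos 1: 3 → miss, frames [3]
pos 2: 1 → miss, frames [3, 1]
pos 3: 3 → hit
pos 4: 1 → hit
pos 5: 0 → miss, frames [3, 1, 0]
pos 6: 1 → hit
pos 7: 0 → hit
pos 8: 3 → hit
pos 9: 0 → hit
pos 10: 3 → hit
pos 11: 5 → miss, evict 3, frames [1, 0, 5]
At position 11, page 3 is evicted.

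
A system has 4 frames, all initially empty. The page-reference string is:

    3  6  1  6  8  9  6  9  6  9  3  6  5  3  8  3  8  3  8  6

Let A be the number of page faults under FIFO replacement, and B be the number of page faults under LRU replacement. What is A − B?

1

Under FIFO: F F F . F F . . . . F F F . F . . . . . → 9 faults.
Under LRU: F F F . F F . . . . F . F . F . . . . . → 8 faults.
A − B = 9 − 8 = 1.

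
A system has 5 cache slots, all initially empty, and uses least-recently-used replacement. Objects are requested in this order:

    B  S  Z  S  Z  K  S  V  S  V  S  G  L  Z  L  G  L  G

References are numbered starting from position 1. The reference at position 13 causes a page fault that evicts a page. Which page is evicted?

pos 1: B -> fault, frames [B]
pos 2: S -> fault, frames [B, S]
pos 3: Z -> fault, frames [B, S, Z]
pos 4: S -> hit
pos 5: Z -> hit
pos 6: K -> fault, frames [B, S, Z, K]
pos 7: S -> hit
pos 8: V -> fault, frames [B, Z, K, S, V]
pos 9: S -> hit
pos 10: V -> hit
pos 11: S -> hit
pos 12: G -> fault, evict B, frames [Z, K, V, S, G]
pos 13: L -> fault, evict Z, frames [K, V, S, G, L]
At position 13, page Z is evicted.

Z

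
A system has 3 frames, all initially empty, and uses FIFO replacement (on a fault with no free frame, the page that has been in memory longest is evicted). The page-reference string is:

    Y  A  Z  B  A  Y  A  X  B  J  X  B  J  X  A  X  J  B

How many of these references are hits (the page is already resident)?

Y -> miss, frames [Y]
A -> miss, frames [Y, A]
Z -> miss, frames [Y, A, Z]
B -> miss, evict Y, frames [A, Z, B]
A -> hit
Y -> miss, evict A, frames [Z, B, Y]
A -> miss, evict Z, frames [B, Y, A]
X -> miss, evict B, frames [Y, A, X]
B -> miss, evict Y, frames [A, X, B]
J -> miss, evict A, frames [X, B, J]
X -> hit
B -> hit
J -> hit
X -> hit
A -> miss, evict X, frames [B, J, A]
X -> miss, evict B, frames [J, A, X]
J -> hit
B -> miss, evict J, frames [A, X, B]
Hits: 6.

6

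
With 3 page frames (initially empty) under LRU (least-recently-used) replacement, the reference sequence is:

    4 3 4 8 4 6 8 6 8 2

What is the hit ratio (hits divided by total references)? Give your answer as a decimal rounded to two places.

4 → fault, frames {4}
3 → fault, frames {4,3}
4 → hit
8 → fault, frames {3,4,8}
4 → hit
6 → fault, evict 3, frames {8,4,6}
8 → hit
6 → hit
8 → hit
2 → fault, evict 4, frames {6,8,2}
Hits: 5 of 10 references → 5/10 = 0.5000.

0.50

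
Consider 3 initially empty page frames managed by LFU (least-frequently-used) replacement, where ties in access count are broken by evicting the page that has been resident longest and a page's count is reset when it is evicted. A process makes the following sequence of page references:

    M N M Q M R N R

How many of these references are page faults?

M -> fault, frames {M}
N -> fault, frames {M,N}
M -> hit
Q -> fault, frames {M,N,Q}
M -> hit
R -> fault, evict N, frames {M,Q,R}
N -> fault, evict Q, frames {M,R,N}
R -> hit
Page faults: 5.

5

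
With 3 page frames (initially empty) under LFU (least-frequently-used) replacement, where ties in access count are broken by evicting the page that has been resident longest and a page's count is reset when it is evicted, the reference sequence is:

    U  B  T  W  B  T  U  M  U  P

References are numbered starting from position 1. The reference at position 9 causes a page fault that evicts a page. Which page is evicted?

pos 1: U → miss, frames [U]
pos 2: B → miss, frames [U, B]
pos 3: T → miss, frames [U, B, T]
pos 4: W → miss, evict U, frames [B, T, W]
pos 5: B → hit
pos 6: T → hit
pos 7: U → miss, evict W, frames [B, T, U]
pos 8: M → miss, evict U, frames [B, T, M]
pos 9: U → miss, evict M, frames [B, T, U]
At position 9, page M is evicted.

M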